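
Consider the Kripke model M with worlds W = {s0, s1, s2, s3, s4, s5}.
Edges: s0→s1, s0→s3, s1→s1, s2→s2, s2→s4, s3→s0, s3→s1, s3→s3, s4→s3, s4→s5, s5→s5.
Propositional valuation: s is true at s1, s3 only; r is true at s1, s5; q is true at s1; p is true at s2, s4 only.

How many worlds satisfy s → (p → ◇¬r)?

Let φ = s → (p → ◇¬r). Evaluate φ at each world:
  s0 (successors {s1, s3}): φ is true.
  s1 (successors {s1}): φ is true.
  s2 (successors {s2, s4}): φ is true.
  s3 (successors {s0, s1, s3}): φ is true.
  s4 (successors {s3, s5}): φ is true.
  s5 (successors {s5}): φ is true.
For instance, at s1:
  At s1: s is true, p → ◇¬r is true, so s → (p → ◇¬r) is true.
    At s1: p is false, ◇¬r is false, so p → ◇¬r is true.
      At s1: ◇¬r requires ¬r at some successor in {s1}.
        At s1: ¬r is false.
      So ◇¬r is false at s1.
Satisfying worlds: {s0, s1, s2, s3, s4, s5}

6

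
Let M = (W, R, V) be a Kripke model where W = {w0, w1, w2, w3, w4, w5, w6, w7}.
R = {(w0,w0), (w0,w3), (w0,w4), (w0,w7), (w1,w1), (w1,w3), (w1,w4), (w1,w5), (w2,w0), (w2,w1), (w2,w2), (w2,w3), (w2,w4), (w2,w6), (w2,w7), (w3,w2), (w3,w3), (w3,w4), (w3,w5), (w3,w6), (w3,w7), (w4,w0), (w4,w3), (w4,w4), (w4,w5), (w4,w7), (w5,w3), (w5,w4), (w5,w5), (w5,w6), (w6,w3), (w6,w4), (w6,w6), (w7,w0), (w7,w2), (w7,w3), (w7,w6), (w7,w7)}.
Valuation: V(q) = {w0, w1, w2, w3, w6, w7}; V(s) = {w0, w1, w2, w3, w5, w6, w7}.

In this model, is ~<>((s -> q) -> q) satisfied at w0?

At w0: <>((s -> q) -> q) is true, so ~<>((s -> q) -> q) is false.
  At w0: <>((s -> q) -> q) requires (s -> q) -> q at some successor in {w0, w3, w4, w7}.
    (s -> q) -> q holds at w0, so <>((s -> q) -> q) is true at w0.

No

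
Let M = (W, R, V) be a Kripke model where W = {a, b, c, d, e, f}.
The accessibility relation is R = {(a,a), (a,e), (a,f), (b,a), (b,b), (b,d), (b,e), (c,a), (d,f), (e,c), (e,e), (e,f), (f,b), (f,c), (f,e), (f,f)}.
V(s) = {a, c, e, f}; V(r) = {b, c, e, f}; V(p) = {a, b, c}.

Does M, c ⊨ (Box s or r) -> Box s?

Yes

At c: Box s or r is true, Box s is true, so (Box s or r) -> Box s is true.
  At c: Box s is true, r is true, so Box s or r is true.
    At c: Box s requires s at every successor {a}.
      At a: s is true.
    So Box s is true at c.
  At c: Box s requires s at every successor {a}.
    At a: s is true.
  So Box s is true at c.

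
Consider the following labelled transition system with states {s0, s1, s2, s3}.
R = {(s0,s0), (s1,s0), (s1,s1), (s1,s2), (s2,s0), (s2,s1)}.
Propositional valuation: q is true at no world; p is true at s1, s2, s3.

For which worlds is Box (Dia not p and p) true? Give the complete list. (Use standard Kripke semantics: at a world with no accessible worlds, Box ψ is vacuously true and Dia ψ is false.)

s3

Let φ = Box (Dia not p and p). Evaluate φ at each world:
  s0 (successors {s0}): φ is false.
  s1 (successors {s0, s1, s2}): φ is false.
  s2 (successors {s0, s1}): φ is false.
  s3 (successors ∅): φ is true.
For instance, at s2:
  At s2: Box (Dia not p and p) requires Dia not p and p at every successor {s0, s1}.
    Dia not p and p fails at s0, so Box (Dia not p and p) is false at s2.
      At s0: Dia not p is true, p is false, so Dia not p and p is false.
Satisfying worlds: {s3}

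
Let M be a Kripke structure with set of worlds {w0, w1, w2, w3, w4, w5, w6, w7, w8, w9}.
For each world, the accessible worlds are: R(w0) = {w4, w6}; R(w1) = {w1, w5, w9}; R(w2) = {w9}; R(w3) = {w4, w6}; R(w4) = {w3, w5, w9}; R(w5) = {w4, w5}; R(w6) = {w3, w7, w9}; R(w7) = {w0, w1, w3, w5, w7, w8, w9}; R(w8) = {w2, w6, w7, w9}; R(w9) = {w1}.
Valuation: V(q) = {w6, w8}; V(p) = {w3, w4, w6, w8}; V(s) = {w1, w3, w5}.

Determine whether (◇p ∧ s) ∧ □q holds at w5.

At w5: ◇p ∧ s is true, □q is false, so (◇p ∧ s) ∧ □q is false.
  At w5: ◇p is true, s is true, so ◇p ∧ s is true.
    At w5: ◇p requires p at some successor in {w4, w5}.
      p holds at w4, so ◇p is true at w5.
  At w5: □q requires q at every successor {w4, w5}.
    q fails at w4, so □q is false at w5.

No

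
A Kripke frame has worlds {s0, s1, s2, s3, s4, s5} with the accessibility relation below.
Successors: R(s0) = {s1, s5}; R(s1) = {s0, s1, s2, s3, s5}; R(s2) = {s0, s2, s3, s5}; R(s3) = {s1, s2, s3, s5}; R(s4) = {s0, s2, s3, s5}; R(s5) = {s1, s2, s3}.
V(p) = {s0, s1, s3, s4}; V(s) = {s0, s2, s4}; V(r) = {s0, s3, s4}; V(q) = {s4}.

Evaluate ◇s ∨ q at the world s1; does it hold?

Yes

At s1: ◇s is true, q is false, so ◇s ∨ q is true.
  At s1: ◇s requires s at some successor in {s0, s1, s2, s3, s5}.
    s holds at s0, so ◇s is true at s1.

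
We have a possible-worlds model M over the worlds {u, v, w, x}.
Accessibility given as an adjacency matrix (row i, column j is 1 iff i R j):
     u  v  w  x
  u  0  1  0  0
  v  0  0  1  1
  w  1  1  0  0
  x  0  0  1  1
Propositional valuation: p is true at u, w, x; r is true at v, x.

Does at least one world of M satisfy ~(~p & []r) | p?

Recall that []ψ holds at a world iff ψ holds at every accessible world, and <>ψ holds iff ψ holds at some accessible world.
Let φ = ~(~p & []r) | p. Evaluate φ at each world:
  u (successors {v}): φ is true.
  v (successors {w, x}): φ is true.
  w (successors {u, v}): φ is true.
  x (successors {w, x}): φ is true.
Detail at u (witness):
  At u: ~(~p & []r) is true, p is true, so ~(~p & []r) | p is true.
    At u: ~p & []r is false, so ~(~p & []r) is true.
      At u: ~p is false, []r is true, so ~p & []r is false.

Yes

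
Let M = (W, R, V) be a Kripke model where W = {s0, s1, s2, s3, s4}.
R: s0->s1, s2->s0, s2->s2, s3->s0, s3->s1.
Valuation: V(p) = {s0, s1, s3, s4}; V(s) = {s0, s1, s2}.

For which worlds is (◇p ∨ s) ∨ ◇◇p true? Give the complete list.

Let φ = (◇p ∨ s) ∨ ◇◇p. Evaluate φ at each world:
  s0 (successors {s1}): φ is true.
  s1 (successors ∅): φ is true.
  s2 (successors {s0, s2}): φ is true.
  s3 (successors {s0, s1}): φ is true.
  s4 (successors ∅): φ is false.
For instance, at s3:
  At s3: ◇p ∨ s is true, ◇◇p is true, so (◇p ∨ s) ∨ ◇◇p is true.
    At s3: ◇p is true, s is false, so ◇p ∨ s is true.
      At s3: ◇p requires p at some successor in {s0, s1}.
        p holds at s0, so ◇p is true at s3.
    At s3: ◇◇p requires ◇p at some successor in {s0, s1}.
      ◇p holds at s0, so ◇◇p is true at s3.
Satisfying worlds: {s0, s1, s2, s3}

s0, s1, s2, s3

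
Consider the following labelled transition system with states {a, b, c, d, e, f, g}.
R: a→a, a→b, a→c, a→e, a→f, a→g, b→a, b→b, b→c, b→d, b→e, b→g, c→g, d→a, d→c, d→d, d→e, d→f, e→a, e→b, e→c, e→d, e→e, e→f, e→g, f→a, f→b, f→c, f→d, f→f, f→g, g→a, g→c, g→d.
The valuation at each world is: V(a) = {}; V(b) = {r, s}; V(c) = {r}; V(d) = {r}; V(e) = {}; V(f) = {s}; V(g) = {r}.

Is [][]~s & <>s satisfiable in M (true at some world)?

No

Recall that []ψ holds at a world iff ψ holds at every accessible world, and <>ψ holds iff ψ holds at some accessible world.
Let φ = [][]~s & <>s. Evaluate φ at each world:
  a (successors {a, b, c, e, f, g}): φ is false.
  b (successors {a, b, c, d, e, g}): φ is false.
  c (successors {g}): φ is false.
  d (successors {a, c, d, e, f}): φ is false.
  e (successors {a, b, c, d, e, f, g}): φ is false.
  f (successors {a, b, c, d, f, g}): φ is false.
  g (successors {a, c, d}): φ is false.
For instance, at c:
  At c: [][]~s is true, <>s is false, so [][]~s & <>s is false.
    At c: [][]~s requires []~s at every successor {g}.
      At g: []~s is true.
    So [][]~s is true at c.
    At c: <>s requires s at some successor in {g}.
      At g: s is false.
    So <>s is false at c.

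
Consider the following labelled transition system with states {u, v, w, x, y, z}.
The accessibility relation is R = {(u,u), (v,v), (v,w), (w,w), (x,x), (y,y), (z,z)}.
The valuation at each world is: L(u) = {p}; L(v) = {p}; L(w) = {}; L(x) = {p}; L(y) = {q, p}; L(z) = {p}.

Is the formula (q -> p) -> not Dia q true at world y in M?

At y: q -> p is true, not Dia q is false, so (q -> p) -> not Dia q is false.
  At y: Dia q is true, so not Dia q is false.
    At y: Dia q requires q at some successor in {y}.
      q holds at y, so Dia q is true at y.

No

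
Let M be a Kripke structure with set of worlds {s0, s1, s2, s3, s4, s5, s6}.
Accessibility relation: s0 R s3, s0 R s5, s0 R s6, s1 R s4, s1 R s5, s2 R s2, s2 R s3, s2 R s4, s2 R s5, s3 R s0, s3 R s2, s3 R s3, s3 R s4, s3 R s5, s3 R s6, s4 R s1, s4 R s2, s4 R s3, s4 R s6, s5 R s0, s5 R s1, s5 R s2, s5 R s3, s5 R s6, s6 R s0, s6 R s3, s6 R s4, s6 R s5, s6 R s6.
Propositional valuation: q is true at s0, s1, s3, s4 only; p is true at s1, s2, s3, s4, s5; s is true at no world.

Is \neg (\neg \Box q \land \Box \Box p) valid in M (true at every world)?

Yes

Recall that \Box ψ holds at a world iff ψ holds at every accessible world, and \Diamond ψ holds iff ψ holds at some accessible world.
Let φ = \neg (\neg \Box q \land \Box \Box p). Evaluate φ at each world:
  s0 (successors {s3, s5, s6}): φ is true.
  s1 (successors {s4, s5}): φ is true.
  s2 (successors {s2, s3, s4, s5}): φ is true.
  s3 (successors {s0, s2, s3, s4, s5, s6}): φ is true.
  s4 (successors {s1, s2, s3, s6}): φ is true.
  s5 (successors {s0, s1, s2, s3, s6}): φ is true.
  s6 (successors {s0, s3, s4, s5, s6}): φ is true.
For instance, at s4:
  At s4: \neg \Box q \land \Box \Box p is false, so \neg (\neg \Box q \land \Box \Box p) is true.
    At s4: \neg \Box q is true, \Box \Box p is false, so \neg \Box q \land \Box \Box p is false.
      At s4: \Box q is false, so \neg \Box q is true.
      At s4: \Box \Box p requires \Box p at every successor {s1, s2, s3, s6}.
        \Box p fails at s3, so \Box \Box p is false at s4.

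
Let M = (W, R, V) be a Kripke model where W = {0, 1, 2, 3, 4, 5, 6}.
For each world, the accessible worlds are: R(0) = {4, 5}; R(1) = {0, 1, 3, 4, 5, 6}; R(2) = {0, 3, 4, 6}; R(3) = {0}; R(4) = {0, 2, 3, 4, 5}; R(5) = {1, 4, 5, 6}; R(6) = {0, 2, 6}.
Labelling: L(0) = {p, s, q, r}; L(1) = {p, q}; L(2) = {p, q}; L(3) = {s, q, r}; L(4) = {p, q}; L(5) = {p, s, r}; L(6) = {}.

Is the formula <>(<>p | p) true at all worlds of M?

Yes

Recall that <>ψ holds at a world iff ψ holds at some accessible world.
Let φ = <>(<>p | p). Evaluate φ at each world:
  0 (successors {4, 5}): φ is true.
  1 (successors {0, 1, 3, 4, 5, 6}): φ is true.
  2 (successors {0, 3, 4, 6}): φ is true.
  3 (successors {0}): φ is true.
  4 (successors {0, 2, 3, 4, 5}): φ is true.
  5 (successors {1, 4, 5, 6}): φ is true.
  6 (successors {0, 2, 6}): φ is true.
For instance, at 0:
  At 0: <>(<>p | p) requires <>p | p at some successor in {4, 5}.
    <>p | p holds at 4, so <>(<>p | p) is true at 0.
      At 4: <>p is true, p is true, so <>p | p is true.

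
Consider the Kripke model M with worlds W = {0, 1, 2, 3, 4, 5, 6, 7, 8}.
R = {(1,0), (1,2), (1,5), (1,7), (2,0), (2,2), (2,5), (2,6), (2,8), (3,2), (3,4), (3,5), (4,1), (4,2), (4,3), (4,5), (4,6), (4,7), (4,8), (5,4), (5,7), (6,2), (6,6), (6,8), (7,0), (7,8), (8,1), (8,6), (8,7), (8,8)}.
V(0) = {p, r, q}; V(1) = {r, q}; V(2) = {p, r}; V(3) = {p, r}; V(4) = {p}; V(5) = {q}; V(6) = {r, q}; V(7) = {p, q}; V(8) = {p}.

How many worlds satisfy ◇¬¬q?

8

Let φ = ◇¬¬q. Evaluate φ at each world:
  0 (successors ∅): φ is false.
  1 (successors {0, 2, 5, 7}): φ is true.
  2 (successors {0, 2, 5, 6, 8}): φ is true.
  3 (successors {2, 4, 5}): φ is true.
  4 (successors {1, 2, 3, 5, 6, 7, 8}): φ is true.
  5 (successors {4, 7}): φ is true.
  6 (successors {2, 6, 8}): φ is true.
  7 (successors {0, 8}): φ is true.
  8 (successors {1, 6, 7, 8}): φ is true.
For instance, at 7:
  At 7: ◇¬¬q requires ¬¬q at some successor in {0, 8}.
    ¬¬q holds at 0, so ◇¬¬q is true at 7.
Satisfying worlds: {1, 2, 3, 4, 5, 6, 7, 8}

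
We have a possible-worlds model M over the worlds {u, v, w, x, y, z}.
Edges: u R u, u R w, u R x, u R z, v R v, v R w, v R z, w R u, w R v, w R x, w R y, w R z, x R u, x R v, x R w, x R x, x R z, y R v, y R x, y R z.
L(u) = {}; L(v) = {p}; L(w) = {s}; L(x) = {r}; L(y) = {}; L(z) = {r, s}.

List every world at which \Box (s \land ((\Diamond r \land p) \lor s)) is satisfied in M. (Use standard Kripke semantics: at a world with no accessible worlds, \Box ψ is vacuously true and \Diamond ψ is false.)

z

Let φ = \Box (s \land ((\Diamond r \land p) \lor s)). Evaluate φ at each world:
  u (successors {u, w, x, z}): φ is false.
  v (successors {v, w, z}): φ is false.
  w (successors {u, v, x, y, z}): φ is false.
  x (successors {u, v, w, x, z}): φ is false.
  y (successors {v, x, z}): φ is false.
  z (successors ∅): φ is true.
For instance, at w:
  At w: \Box (s \land ((\Diamond r \land p) \lor s)) requires s \land ((\Diamond r \land p) \lor s) at every successor {u, v, x, y, z}.
    s \land ((\Diamond r \land p) \lor s) fails at u, so \Box (s \land ((\Diamond r \land p) \lor s)) is false at w.
      At u: s is false, (\Diamond r \land p) \lor s is false, so s \land ((\Diamond r \land p) \lor s) is false.
Satisfying worlds: {z}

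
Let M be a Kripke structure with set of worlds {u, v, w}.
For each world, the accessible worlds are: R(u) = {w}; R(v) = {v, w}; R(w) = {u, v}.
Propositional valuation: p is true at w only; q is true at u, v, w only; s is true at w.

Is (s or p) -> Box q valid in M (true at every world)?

Yes

Let φ = (s or p) -> Box q. Evaluate φ at each world:
  u (successors {w}): φ is true.
  v (successors {v, w}): φ is true.
  w (successors {u, v}): φ is true.
For instance, at v:
  At v: s or p is false, Box q is true, so (s or p) -> Box q is true.
    At v: Box q requires q at every successor {v, w}.
      At v: q is true.
      At w: q is true.
    So Box q is true at v.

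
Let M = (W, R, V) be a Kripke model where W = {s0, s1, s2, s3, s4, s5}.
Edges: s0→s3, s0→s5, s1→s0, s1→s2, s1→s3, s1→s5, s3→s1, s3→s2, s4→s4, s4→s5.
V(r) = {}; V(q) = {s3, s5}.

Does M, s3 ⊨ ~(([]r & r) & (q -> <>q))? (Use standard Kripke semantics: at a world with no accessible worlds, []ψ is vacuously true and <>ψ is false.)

Recall that []ψ holds at a world iff ψ holds at every accessible world, and <>ψ holds iff ψ holds at some accessible world.
At s3: ([]r & r) & (q -> <>q) is false, so ~(([]r & r) & (q -> <>q)) is true.
  At s3: []r & r is false, q -> <>q is false, so ([]r & r) & (q -> <>q) is false.
    At s3: []r is false, r is false, so []r & r is false.
      At s3: []r requires r at every successor {s1, s2}.
        r fails at s1, so []r is false at s3.
    At s3: q is true, <>q is false, so q -> <>q is false.
      At s3: <>q requires q at some successor in {s1, s2}.
        At s1: q is false.
        At s2: q is false.
      So <>q is false at s3.

Yes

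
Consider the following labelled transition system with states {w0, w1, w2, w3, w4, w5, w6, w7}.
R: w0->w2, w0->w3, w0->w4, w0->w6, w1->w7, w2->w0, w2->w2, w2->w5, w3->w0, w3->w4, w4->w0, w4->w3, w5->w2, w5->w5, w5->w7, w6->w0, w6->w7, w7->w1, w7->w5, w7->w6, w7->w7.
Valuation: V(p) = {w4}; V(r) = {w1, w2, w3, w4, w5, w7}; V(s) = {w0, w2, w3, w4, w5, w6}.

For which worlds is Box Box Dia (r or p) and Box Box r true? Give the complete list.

Let φ = Box Box Dia (r or p) and Box Box r. Evaluate φ at each world:
  w0 (successors {w2, w3, w4, w6}): φ is false.
  w1 (successors {w7}): φ is false.
  w2 (successors {w0, w2, w5}): φ is false.
  w3 (successors {w0, w4}): φ is false.
  w4 (successors {w0, w3}): φ is false.
  w5 (successors {w2, w5, w7}): φ is false.
  w6 (successors {w0, w7}): φ is false.
  w7 (successors {w1, w5, w6, w7}): φ is false.
For instance, at w2:
  At w2: Box Box Dia (r or p) is true, Box Box r is false, so Box Box Dia (r or p) and Box Box r is false.
    At w2: Box Box Dia (r or p) requires Box Dia (r or p) at every successor {w0, w2, w5}.
      At w0: Box Dia (r or p) is true.
      At w2: Box Dia (r or p) is true.
      At w5: Box Dia (r or p) is true.
    So Box Box Dia (r or p) is true at w2.
    At w2: Box Box r requires Box r at every successor {w0, w2, w5}.
      Box r fails at w0, so Box Box r is false at w2.
Satisfying worlds: none.

none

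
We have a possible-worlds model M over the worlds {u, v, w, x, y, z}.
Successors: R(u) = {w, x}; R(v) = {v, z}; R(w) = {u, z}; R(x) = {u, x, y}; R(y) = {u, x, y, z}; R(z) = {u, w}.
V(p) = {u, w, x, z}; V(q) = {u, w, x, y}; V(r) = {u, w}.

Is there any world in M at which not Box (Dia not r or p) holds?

No

Recall that Box ψ holds at a world iff ψ holds at every accessible world, and Dia ψ holds iff ψ holds at some accessible world.
Let φ = not Box (Dia not r or p). Evaluate φ at each world:
  u (successors {w, x}): φ is false.
  v (successors {v, z}): φ is false.
  w (successors {u, z}): φ is false.
  x (successors {u, x, y}): φ is false.
  y (successors {u, x, y, z}): φ is false.
  z (successors {u, w}): φ is false.
For instance, at u:
  At u: Box (Dia not r or p) is true, so not Box (Dia not r or p) is false.
    At u: Box (Dia not r or p) requires Dia not r or p at every successor {w, x}.
      At w: Dia not r or p is true.
      At x: Dia not r or p is true.
    So Box (Dia not r or p) is true at u.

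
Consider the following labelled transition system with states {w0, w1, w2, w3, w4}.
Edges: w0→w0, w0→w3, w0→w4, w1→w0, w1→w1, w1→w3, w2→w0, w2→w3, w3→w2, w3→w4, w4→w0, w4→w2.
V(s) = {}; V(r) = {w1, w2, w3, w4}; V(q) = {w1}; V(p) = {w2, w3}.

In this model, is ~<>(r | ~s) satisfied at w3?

At w3: <>(r | ~s) is true, so ~<>(r | ~s) is false.
  At w3: <>(r | ~s) requires r | ~s at some successor in {w2, w4}.
    r | ~s holds at w2, so <>(r | ~s) is true at w3.

No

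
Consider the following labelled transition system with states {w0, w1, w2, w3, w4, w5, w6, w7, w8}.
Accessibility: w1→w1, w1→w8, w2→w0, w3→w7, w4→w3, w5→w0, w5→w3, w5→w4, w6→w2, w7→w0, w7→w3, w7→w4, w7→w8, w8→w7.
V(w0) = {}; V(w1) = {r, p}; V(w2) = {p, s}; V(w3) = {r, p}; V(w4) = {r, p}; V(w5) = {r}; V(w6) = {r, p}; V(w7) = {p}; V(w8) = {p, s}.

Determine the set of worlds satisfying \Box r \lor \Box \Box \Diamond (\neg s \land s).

Let φ = \Box r \lor \Box \Box \Diamond (\neg s \land s). Evaluate φ at each world:
  w0 (successors ∅): φ is true.
  w1 (successors {w1, w8}): φ is false.
  w2 (successors {w0}): φ is true.
  w3 (successors {w7}): φ is false.
  w4 (successors {w3}): φ is true.
  w5 (successors {w0, w3, w4}): φ is false.
  w6 (successors {w2}): φ is false.
  w7 (successors {w0, w3, w4, w8}): φ is false.
  w8 (successors {w7}): φ is false.
For instance, at w3:
  At w3: \Box r is false, \Box \Box \Diamond (\neg s \land s) is false, so \Box r \lor \Box \Box \Diamond (\neg s \land s) is false.
    At w3: \Box r requires r at every successor {w7}.
      r fails at w7, so \Box r is false at w3.
    At w3: \Box \Box \Diamond (\neg s \land s) requires \Box \Diamond (\neg s \land s) at every successor {w7}.
      \Box \Diamond (\neg s \land s) fails at w7, so \Box \Box \Diamond (\neg s \land s) is false at w3.
Satisfying worlds: {w0, w2, w4}

w0, w2, w4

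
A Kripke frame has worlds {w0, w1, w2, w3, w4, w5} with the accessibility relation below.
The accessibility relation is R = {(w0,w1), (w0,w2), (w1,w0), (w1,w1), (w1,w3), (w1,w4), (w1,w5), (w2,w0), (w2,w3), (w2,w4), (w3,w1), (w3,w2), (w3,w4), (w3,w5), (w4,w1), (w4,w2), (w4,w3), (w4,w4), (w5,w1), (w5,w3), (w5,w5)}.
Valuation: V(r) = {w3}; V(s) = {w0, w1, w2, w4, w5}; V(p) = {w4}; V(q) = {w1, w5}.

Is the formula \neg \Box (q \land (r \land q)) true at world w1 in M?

Yes

At w1: \Box (q \land (r \land q)) is false, so \neg \Box (q \land (r \land q)) is true.
  At w1: \Box (q \land (r \land q)) requires q \land (r \land q) at every successor {w0, w1, w3, w4, w5}.
    q \land (r \land q) fails at w0, so \Box (q \land (r \land q)) is false at w1.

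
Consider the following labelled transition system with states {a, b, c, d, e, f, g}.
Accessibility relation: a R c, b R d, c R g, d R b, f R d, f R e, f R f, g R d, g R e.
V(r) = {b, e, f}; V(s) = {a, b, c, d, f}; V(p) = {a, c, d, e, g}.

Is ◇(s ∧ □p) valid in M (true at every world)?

No

Let φ = ◇(s ∧ □p). Evaluate φ at each world:
  a (successors {c}): φ is true.
  b (successors {d}): φ is false.
  c (successors {g}): φ is false.
  d (successors {b}): φ is true.
  e (successors ∅): φ is false.
  f (successors {d, e, f}): φ is false.
  g (successors {d, e}): φ is false.
Detail at b (counterexample):
  At b: ◇(s ∧ □p) requires s ∧ □p at some successor in {d}.
    At d: s ∧ □p is false.
  So ◇(s ∧ □p) is false at b.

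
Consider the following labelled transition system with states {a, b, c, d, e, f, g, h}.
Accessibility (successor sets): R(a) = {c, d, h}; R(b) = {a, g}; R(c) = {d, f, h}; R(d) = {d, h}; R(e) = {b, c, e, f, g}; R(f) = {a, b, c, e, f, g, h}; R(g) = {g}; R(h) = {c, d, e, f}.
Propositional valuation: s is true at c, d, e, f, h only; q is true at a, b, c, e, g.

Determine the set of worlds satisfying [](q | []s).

a, b, d, g

Let φ = [](q | []s). Evaluate φ at each world:
  a (successors {c, d, h}): φ is true.
  b (successors {a, g}): φ is true.
  c (successors {d, f, h}): φ is false.
  d (successors {d, h}): φ is true.
  e (successors {b, c, e, f, g}): φ is false.
  f (successors {a, b, c, e, f, g, h}): φ is false.
  g (successors {g}): φ is true.
  h (successors {c, d, e, f}): φ is false.
For instance, at c:
  At c: [](q | []s) requires q | []s at every successor {d, f, h}.
    q | []s fails at f, so [](q | []s) is false at c.
      At f: q is false, []s is false, so q | []s is false.
Satisfying worlds: {a, b, d, g}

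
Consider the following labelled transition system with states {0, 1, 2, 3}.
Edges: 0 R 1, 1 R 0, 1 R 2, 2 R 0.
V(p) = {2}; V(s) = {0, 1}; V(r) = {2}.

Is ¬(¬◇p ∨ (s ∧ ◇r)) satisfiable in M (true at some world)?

No

Recall that ◇ψ holds at a world iff ψ holds at some accessible world.
Let φ = ¬(¬◇p ∨ (s ∧ ◇r)). Evaluate φ at each world:
  0 (successors {1}): φ is false.
  1 (successors {0, 2}): φ is false.
  2 (successors {0}): φ is false.
  3 (successors ∅): φ is false.
For instance, at 1:
  At 1: ¬◇p ∨ (s ∧ ◇r) is true, so ¬(¬◇p ∨ (s ∧ ◇r)) is false.
    At 1: ¬◇p is false, s ∧ ◇r is true, so ¬◇p ∨ (s ∧ ◇r) is true.
      At 1: ◇p is true, so ¬◇p is false.
      At 1: s is true, ◇r is true, so s ∧ ◇r is true.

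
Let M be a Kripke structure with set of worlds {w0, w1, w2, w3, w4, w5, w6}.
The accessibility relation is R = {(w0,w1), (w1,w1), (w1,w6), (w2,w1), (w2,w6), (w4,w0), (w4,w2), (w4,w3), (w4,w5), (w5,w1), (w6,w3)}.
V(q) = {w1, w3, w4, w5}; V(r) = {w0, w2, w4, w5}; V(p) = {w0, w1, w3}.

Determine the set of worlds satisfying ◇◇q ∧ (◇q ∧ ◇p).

w0, w1, w2, w4, w5

Let φ = ◇◇q ∧ (◇q ∧ ◇p). Evaluate φ at each world:
  w0 (successors {w1}): φ is true.
  w1 (successors {w1, w6}): φ is true.
  w2 (successors {w1, w6}): φ is true.
  w3 (successors ∅): φ is false.
  w4 (successors {w0, w2, w3, w5}): φ is true.
  w5 (successors {w1}): φ is true.
  w6 (successors {w3}): φ is false.
For instance, at w0:
  At w0: ◇◇q is true, ◇q ∧ ◇p is true, so ◇◇q ∧ (◇q ∧ ◇p) is true.
    At w0: ◇◇q requires ◇q at some successor in {w1}.
      ◇q holds at w1, so ◇◇q is true at w0.
    At w0: ◇q is true, ◇p is true, so ◇q ∧ ◇p is true.
      At w0: ◇q requires q at some successor in {w1}.
        q holds at w1, so ◇q is true at w0.
      At w0: ◇p requires p at some successor in {w1}.
        p holds at w1, so ◇p is true at w0.
Satisfying worlds: {w0, w1, w2, w4, w5}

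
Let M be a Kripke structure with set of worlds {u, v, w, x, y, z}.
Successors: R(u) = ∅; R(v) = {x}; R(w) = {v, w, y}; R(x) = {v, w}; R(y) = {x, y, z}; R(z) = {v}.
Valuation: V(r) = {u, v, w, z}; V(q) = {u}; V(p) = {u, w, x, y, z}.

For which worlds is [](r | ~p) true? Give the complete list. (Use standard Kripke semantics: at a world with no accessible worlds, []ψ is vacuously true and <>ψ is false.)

Let φ = [](r | ~p). Evaluate φ at each world:
  u (successors ∅): φ is true.
  v (successors {x}): φ is false.
  w (successors {v, w, y}): φ is false.
  x (successors {v, w}): φ is true.
  y (successors {x, y, z}): φ is false.
  z (successors {v}): φ is true.
For instance, at y:
  At y: [](r | ~p) requires r | ~p at every successor {x, y, z}.
    r | ~p fails at x, so [](r | ~p) is false at y.
Satisfying worlds: {u, x, z}

u, x, z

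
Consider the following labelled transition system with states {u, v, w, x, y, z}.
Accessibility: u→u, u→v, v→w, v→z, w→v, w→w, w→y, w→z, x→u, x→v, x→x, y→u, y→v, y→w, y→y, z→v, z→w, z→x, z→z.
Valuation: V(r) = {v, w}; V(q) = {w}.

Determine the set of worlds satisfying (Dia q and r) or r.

v, w

Let φ = (Dia q and r) or r. Evaluate φ at each world:
  u (successors {u, v}): φ is false.
  v (successors {w, z}): φ is true.
  w (successors {v, w, y, z}): φ is true.
  x (successors {u, v, x}): φ is false.
  y (successors {u, v, w, y}): φ is false.
  z (successors {v, w, x, z}): φ is false.
For instance, at u:
  At u: Dia q and r is false, r is false, so (Dia q and r) or r is false.
    At u: Dia q is false, r is false, so Dia q and r is false.
      At u: Dia q requires q at some successor in {u, v}.
        At u: q is false.
        At v: q is false.
      So Dia q is false at u.
Satisfying worlds: {v, w}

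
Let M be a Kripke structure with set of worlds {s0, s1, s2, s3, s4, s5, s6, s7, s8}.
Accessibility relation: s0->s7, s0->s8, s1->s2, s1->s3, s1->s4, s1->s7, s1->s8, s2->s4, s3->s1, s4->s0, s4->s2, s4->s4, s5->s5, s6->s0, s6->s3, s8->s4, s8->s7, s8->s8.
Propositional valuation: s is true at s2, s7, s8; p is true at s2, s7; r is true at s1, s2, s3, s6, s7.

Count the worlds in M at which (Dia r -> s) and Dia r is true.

Recall that Dia ψ holds at a world iff ψ holds at some accessible world.
Let φ = (Dia r -> s) and Dia r. Evaluate φ at each world:
  s0 (successors {s7, s8}): φ is false.
  s1 (successors {s2, s3, s4, s7, s8}): φ is false.
  s2 (successors {s4}): φ is false.
  s3 (successors {s1}): φ is false.
  s4 (successors {s0, s2, s4}): φ is false.
  s5 (successors {s5}): φ is false.
  s6 (successors {s0, s3}): φ is false.
  s7 (successors ∅): φ is false.
  s8 (successors {s4, s7, s8}): φ is true.
For instance, at s2:
  At s2: Dia r -> s is true, Dia r is false, so (Dia r -> s) and Dia r is false.
    At s2: Dia r is false, s is true, so Dia r -> s is true.
      At s2: Dia r requires r at some successor in {s4}.
        At s4: r is false.
      So Dia r is false at s2.
    At s2: Dia r requires r at some successor in {s4}.
      At s4: r is false.
    So Dia r is false at s2.
Satisfying worlds: {s8}

1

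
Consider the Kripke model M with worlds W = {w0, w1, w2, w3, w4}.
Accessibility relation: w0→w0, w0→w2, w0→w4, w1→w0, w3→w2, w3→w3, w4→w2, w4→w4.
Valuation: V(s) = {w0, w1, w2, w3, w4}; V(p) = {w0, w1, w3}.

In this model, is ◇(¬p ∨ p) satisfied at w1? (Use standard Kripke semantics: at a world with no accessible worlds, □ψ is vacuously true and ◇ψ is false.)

Yes

At w1: ◇(¬p ∨ p) requires ¬p ∨ p at some successor in {w0}.
  ¬p ∨ p holds at w0, so ◇(¬p ∨ p) is true at w1.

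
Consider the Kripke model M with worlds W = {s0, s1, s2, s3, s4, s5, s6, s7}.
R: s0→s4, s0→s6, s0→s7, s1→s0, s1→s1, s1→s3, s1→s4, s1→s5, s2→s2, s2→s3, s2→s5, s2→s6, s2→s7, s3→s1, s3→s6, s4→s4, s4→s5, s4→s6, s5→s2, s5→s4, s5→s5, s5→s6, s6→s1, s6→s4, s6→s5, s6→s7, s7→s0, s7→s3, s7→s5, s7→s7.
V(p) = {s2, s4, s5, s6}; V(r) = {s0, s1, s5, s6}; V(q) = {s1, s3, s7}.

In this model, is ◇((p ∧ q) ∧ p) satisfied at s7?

No

At s7: ◇((p ∧ q) ∧ p) requires (p ∧ q) ∧ p at some successor in {s0, s3, s5, s7}.
  At s0: (p ∧ q) ∧ p is false.
  At s3: (p ∧ q) ∧ p is false.
  At s5: (p ∧ q) ∧ p is false.
  At s7: (p ∧ q) ∧ p is false.
So ◇((p ∧ q) ∧ p) is false at s7.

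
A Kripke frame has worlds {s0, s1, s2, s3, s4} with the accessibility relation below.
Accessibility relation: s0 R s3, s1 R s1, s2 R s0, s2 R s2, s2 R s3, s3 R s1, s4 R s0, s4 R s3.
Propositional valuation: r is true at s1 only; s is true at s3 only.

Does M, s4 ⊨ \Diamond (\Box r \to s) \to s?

No

At s4: \Diamond (\Box r \to s) is true, s is false, so \Diamond (\Box r \to s) \to s is false.
  At s4: \Diamond (\Box r \to s) requires \Box r \to s at some successor in {s0, s3}.
    \Box r \to s holds at s0, so \Diamond (\Box r \to s) is true at s4.
      At s0: \Box r is false, s is false, so \Box r \to s is true.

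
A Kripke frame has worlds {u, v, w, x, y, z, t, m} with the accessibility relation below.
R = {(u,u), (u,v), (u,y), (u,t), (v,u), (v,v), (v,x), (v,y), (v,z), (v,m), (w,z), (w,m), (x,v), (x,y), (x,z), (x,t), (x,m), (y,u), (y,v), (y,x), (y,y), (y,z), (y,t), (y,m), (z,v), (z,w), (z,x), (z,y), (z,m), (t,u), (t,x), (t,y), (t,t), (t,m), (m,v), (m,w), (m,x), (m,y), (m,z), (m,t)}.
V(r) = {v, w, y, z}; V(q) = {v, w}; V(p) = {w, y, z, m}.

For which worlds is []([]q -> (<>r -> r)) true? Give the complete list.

Let φ = []([]q -> (<>r -> r)). Evaluate φ at each world:
  u (successors {u, v, y, t}): φ is true.
  v (successors {u, v, x, y, z, m}): φ is true.
  w (successors {z, m}): φ is true.
  x (successors {v, y, z, t, m}): φ is true.
  y (successors {u, v, x, y, z, t, m}): φ is true.
  z (successors {v, w, x, y, m}): φ is true.
  t (successors {u, x, y, t, m}): φ is true.
  m (successors {v, w, x, y, z, t}): φ is true.
For instance, at y:
  At y: []([]q -> (<>r -> r)) requires []q -> (<>r -> r) at every successor {u, v, x, y, z, t, m}.
    At u: []q -> (<>r -> r) is true.
    At v: []q -> (<>r -> r) is true.
    At x: []q -> (<>r -> r) is true.
    At y: []q -> (<>r -> r) is true.
    At z: []q -> (<>r -> r) is true.
    At t: []q -> (<>r -> r) is true.
    At m: []q -> (<>r -> r) is true.
  So []([]q -> (<>r -> r)) is true at y.
Satisfying worlds: {u, v, w, x, y, z, t, m}

u, v, w, x, y, z, t, m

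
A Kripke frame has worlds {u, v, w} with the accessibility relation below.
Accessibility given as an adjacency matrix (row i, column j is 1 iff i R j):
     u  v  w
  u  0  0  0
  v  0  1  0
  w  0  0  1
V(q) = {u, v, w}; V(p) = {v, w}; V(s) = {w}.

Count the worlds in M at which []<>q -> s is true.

1

Let φ = []<>q -> s. Evaluate φ at each world:
  u (successors ∅): φ is false.
  v (successors {v}): φ is false.
  w (successors {w}): φ is true.
For instance, at w:
  At w: []<>q is true, s is true, so []<>q -> s is true.
    At w: []<>q requires <>q at every successor {w}.
      At w: <>q is true.
    So []<>q is true at w.
Satisfying worlds: {w}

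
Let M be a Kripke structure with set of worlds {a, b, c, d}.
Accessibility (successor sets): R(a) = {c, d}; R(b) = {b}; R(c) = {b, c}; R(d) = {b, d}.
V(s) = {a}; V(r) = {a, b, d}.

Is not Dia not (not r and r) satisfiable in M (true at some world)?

Let φ = not Dia not (not r and r). Evaluate φ at each world:
  a (successors {c, d}): φ is false.
  b (successors {b}): φ is false.
  c (successors {b, c}): φ is false.
  d (successors {b, d}): φ is false.
For instance, at c:
  At c: Dia not (not r and r) is true, so not Dia not (not r and r) is false.
    At c: Dia not (not r and r) requires not (not r and r) at some successor in {b, c}.
      not (not r and r) holds at b, so Dia not (not r and r) is true at c.

No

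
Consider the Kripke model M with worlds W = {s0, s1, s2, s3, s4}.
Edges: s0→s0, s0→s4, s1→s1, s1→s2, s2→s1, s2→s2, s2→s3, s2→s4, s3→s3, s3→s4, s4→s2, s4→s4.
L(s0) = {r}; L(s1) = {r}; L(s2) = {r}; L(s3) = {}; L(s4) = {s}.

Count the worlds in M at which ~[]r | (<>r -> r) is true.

5

Let φ = ~[]r | (<>r -> r). Evaluate φ at each world:
  s0 (successors {s0, s4}): φ is true.
  s1 (successors {s1, s2}): φ is true.
  s2 (successors {s1, s2, s3, s4}): φ is true.
  s3 (successors {s3, s4}): φ is true.
  s4 (successors {s2, s4}): φ is true.
For instance, at s2:
  At s2: ~[]r is true, <>r -> r is true, so ~[]r | (<>r -> r) is true.
    At s2: []r is false, so ~[]r is true.
      At s2: []r requires r at every successor {s1, s2, s3, s4}.
        r fails at s3, so []r is false at s2.
    At s2: <>r is true, r is true, so <>r -> r is true.
      At s2: <>r requires r at some successor in {s1, s2, s3, s4}.
        r holds at s1, so <>r is true at s2.
Satisfying worlds: {s0, s1, s2, s3, s4}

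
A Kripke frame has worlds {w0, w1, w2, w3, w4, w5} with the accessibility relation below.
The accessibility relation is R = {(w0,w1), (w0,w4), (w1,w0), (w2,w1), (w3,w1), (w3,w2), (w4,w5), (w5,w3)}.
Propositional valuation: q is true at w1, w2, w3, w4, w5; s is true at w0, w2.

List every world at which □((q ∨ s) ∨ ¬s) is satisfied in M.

w0, w1, w2, w3, w4, w5

Let φ = □((q ∨ s) ∨ ¬s). Evaluate φ at each world:
  w0 (successors {w1, w4}): φ is true.
  w1 (successors {w0}): φ is true.
  w2 (successors {w1}): φ is true.
  w3 (successors {w1, w2}): φ is true.
  w4 (successors {w5}): φ is true.
  w5 (successors {w3}): φ is true.
For instance, at w2:
  At w2: □((q ∨ s) ∨ ¬s) requires (q ∨ s) ∨ ¬s at every successor {w1}.
    At w1: (q ∨ s) ∨ ¬s is true.
  So □((q ∨ s) ∨ ¬s) is true at w2.
Satisfying worlds: {w0, w1, w2, w3, w4, w5}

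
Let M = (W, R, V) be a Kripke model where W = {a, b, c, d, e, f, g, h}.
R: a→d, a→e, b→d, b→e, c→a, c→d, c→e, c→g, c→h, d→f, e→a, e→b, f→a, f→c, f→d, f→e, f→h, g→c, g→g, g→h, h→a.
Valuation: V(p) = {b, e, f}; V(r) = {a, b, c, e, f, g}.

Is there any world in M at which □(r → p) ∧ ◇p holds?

Let φ = □(r → p) ∧ ◇p. Evaluate φ at each world:
  a (successors {d, e}): φ is true.
  b (successors {d, e}): φ is true.
  c (successors {a, d, e, g, h}): φ is false.
  d (successors {f}): φ is true.
  e (successors {a, b}): φ is false.
  f (successors {a, c, d, e, h}): φ is false.
  g (successors {c, g, h}): φ is false.
  h (successors {a}): φ is false.
Detail at a (witness):
  At a: □(r → p) is true, ◇p is true, so □(r → p) ∧ ◇p is true.
    At a: □(r → p) requires r → p at every successor {d, e}.
      At d: r → p is true.
      At e: r → p is true.
    So □(r → p) is true at a.
    At a: ◇p requires p at some successor in {d, e}.
      p holds at e, so ◇p is true at a.

Yes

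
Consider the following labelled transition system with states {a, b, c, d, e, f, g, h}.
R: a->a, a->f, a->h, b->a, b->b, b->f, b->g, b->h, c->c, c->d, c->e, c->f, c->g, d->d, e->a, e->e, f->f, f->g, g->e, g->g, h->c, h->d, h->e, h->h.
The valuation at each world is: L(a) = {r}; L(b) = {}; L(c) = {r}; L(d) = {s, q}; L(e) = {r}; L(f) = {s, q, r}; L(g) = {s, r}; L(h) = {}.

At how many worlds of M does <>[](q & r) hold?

0

Recall that []ψ holds at a world iff ψ holds at every accessible world, and <>ψ holds iff ψ holds at some accessible world.
Let φ = <>[](q & r). Evaluate φ at each world:
  a (successors {a, f, h}): φ is false.
  b (successors {a, b, f, g, h}): φ is false.
  c (successors {c, d, e, f, g}): φ is false.
  d (successors {d}): φ is false.
  e (successors {a, e}): φ is false.
  f (successors {f, g}): φ is false.
  g (successors {e, g}): φ is false.
  h (successors {c, d, e, h}): φ is false.
For instance, at a:
  At a: <>[](q & r) requires [](q & r) at some successor in {a, f, h}.
    At a: [](q & r) is false.
    At f: [](q & r) is false.
    At h: [](q & r) is false.
  So <>[](q & r) is false at a.
Satisfying worlds: none.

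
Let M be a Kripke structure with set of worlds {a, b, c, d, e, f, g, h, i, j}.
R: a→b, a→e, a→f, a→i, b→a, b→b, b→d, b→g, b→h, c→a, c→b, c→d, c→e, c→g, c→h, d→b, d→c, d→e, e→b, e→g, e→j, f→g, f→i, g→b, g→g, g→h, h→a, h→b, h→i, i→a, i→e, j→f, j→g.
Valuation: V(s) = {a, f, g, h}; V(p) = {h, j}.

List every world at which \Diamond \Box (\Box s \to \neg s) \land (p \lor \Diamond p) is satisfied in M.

Recall that \Box ψ holds at a world iff ψ holds at every accessible world, and \Diamond ψ holds iff ψ holds at some accessible world.
Let φ = \Diamond \Box (\Box s \to \neg s) \land (p \lor \Diamond p). Evaluate φ at each world:
  a (successors {b, e, f, i}): φ is false.
  b (successors {a, b, d, g, h}): φ is true.
  c (successors {a, b, d, e, g, h}): φ is true.
  d (successors {b, c, e}): φ is false.
  e (successors {b, g, j}): φ is true.
  f (successors {g, i}): φ is false.
  g (successors {b, g, h}): φ is true.
  h (successors {a, b, i}): φ is true.
  i (successors {a, e}): φ is false.
  j (successors {f, g}): φ is true.
For instance, at g:
  At g: \Diamond \Box (\Box s \to \neg s) is true, p \lor \Diamond p is true, so \Diamond \Box (\Box s \to \neg s) \land (p \lor \Diamond p) is true.
    At g: \Diamond \Box (\Box s \to \neg s) requires \Box (\Box s \to \neg s) at some successor in {b, g, h}.
      \Box (\Box s \to \neg s) holds at b, so \Diamond \Box (\Box s \to \neg s) is true at g.
    At g: p is false, \Diamond p is true, so p \lor \Diamond p is true.
      At g: \Diamond p requires p at some successor in {b, g, h}.
        p holds at h, so \Diamond p is true at g.
Satisfying worlds: {b, c, e, g, h, j}

b, c, e, g, h, j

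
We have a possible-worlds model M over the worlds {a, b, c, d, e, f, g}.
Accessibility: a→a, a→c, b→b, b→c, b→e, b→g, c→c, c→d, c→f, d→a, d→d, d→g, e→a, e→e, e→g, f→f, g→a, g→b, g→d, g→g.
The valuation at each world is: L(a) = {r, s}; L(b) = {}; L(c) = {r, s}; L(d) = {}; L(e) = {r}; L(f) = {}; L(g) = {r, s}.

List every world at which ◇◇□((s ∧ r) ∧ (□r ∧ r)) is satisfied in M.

Let φ = ◇◇□((s ∧ r) ∧ (□r ∧ r)). Evaluate φ at each world:
  a (successors {a, c}): φ is false.
  b (successors {b, c, e, g}): φ is false.
  c (successors {c, d, f}): φ is false.
  d (successors {a, d, g}): φ is false.
  e (successors {a, e, g}): φ is false.
  f (successors {f}): φ is false.
  g (successors {a, b, d, g}): φ is false.
For instance, at c:
  At c: ◇◇□((s ∧ r) ∧ (□r ∧ r)) requires ◇□((s ∧ r) ∧ (□r ∧ r)) at some successor in {c, d, f}.
    At c: ◇□((s ∧ r) ∧ (□r ∧ r)) is false.
    At d: ◇□((s ∧ r) ∧ (□r ∧ r)) is false.
    At f: ◇□((s ∧ r) ∧ (□r ∧ r)) is false.
  So ◇◇□((s ∧ r) ∧ (□r ∧ r)) is false at c.
Satisfying worlds: none.

none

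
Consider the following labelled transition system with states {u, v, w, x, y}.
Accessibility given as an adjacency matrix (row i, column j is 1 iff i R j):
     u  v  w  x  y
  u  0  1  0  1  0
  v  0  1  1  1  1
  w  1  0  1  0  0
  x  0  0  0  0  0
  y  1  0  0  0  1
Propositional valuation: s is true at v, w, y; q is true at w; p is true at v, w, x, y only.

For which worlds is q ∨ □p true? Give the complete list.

u, v, w, x

Let φ = q ∨ □p. Evaluate φ at each world:
  u (successors {v, x}): φ is true.
  v (successors {v, w, x, y}): φ is true.
  w (successors {u, w}): φ is true.
  x (successors ∅): φ is true.
  y (successors {u, y}): φ is false.
For instance, at u:
  At u: q is false, □p is true, so q ∨ □p is true.
    At u: □p requires p at every successor {v, x}.
      At v: p is true.
      At x: p is true.
    So □p is true at u.
Satisfying worlds: {u, v, w, x}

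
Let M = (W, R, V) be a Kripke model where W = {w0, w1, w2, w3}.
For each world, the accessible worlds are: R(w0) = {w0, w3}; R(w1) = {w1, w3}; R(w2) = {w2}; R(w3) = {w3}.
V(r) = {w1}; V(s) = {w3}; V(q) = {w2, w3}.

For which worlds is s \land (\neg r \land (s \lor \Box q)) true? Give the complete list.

Recall that \Box ψ holds at a world iff ψ holds at every accessible world, and \Diamond ψ holds iff ψ holds at some accessible world.
Let φ = s \land (\neg r \land (s \lor \Box q)). Evaluate φ at each world:
  w0 (successors {w0, w3}): φ is false.
  w1 (successors {w1, w3}): φ is false.
  w2 (successors {w2}): φ is false.
  w3 (successors {w3}): φ is true.
For instance, at w2:
  At w2: s is false, \neg r \land (s \lor \Box q) is true, so s \land (\neg r \land (s \lor \Box q)) is false.
    At w2: \neg r is true, s \lor \Box q is true, so \neg r \land (s \lor \Box q) is true.
      At w2: s is false, \Box q is true, so s \lor \Box q is true.
Satisfying worlds: {w3}

w3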